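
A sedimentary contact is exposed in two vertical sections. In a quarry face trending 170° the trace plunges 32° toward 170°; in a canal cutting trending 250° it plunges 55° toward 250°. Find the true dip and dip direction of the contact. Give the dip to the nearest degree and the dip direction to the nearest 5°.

Each apparent-dip line lies in the plane. As unit vectors (x east, y north, z up), v₁ plunges 32°→170° and v₂ plunges 55°→250°.
n = v₁ × v₂ = (-0.580, -0.406, 0.479) (taken with n_z > 0).
tan δ = √(n_x²+n_y²)/n_z = 0.708/0.479, so δ = 55.9°.
The horizontal component of n points toward azimuth atan2(n_x, n_y) = 235°, the dip direction.

true dip 56°, dip direction 235°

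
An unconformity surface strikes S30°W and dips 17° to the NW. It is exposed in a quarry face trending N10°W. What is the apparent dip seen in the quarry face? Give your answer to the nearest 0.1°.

11.1°

The section lies 40° from the strike.
tan(apparent dip) = tan 17° · sin 40° = 0.1965
α = arctan(0.1965) = 11.12°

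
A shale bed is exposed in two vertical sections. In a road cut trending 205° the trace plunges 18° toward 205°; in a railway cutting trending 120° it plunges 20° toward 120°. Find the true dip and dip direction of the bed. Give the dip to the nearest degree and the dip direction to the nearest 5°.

true dip 25°, dip direction 160°

Each apparent-dip line lies in the plane. As unit vectors (x east, y north, z up), v₁ plunges 18°→205° and v₂ plunges 20°→120°.
n = v₁ × v₂ = (0.150, -0.389, 0.890) (taken with n_z > 0).
Dip δ = arctan(|n_h|/n_z) = arctan(0.417/0.890) = 25.1°.
The horizontal component of n points toward azimuth atan2(n_x, n_y) = 159°, the dip direction.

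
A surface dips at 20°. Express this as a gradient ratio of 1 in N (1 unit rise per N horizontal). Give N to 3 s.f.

1 in 2.75

1 : N means tan θ = 1/N, so N = 1/tan 20° = 1/0.3640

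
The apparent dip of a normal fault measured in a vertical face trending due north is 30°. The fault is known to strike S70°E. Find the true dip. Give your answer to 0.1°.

β = acute angle between strike S70°E and section due north = 70°.
tan(true dip) = tan 30° / sin 70° = 0.6144
δ = arctan(0.6144) = 31.57°

31.6°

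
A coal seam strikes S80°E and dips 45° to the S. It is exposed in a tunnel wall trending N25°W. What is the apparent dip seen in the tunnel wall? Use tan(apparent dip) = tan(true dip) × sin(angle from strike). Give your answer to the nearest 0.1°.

The strike is S80°E and the section trends N25°W; the acute angle between them is β = 55°.
tan(apparent dip) = tan 45° · sin 55° = 0.8192
apparent dip = arctan 0.8192 = 39.32°

39.3°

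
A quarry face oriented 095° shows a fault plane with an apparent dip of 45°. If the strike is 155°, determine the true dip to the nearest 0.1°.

β = acute angle between strike 155° and section 095° = 60°.
tan(true dip) = tan 45° / sin 60° = 1.1547
δ = arctan(1.1547) = 49.11°

49.1°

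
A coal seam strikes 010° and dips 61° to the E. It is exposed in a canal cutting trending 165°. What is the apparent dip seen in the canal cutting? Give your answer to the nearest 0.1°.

Angle between strike (010°) and section (165°): β = 25°.
tan(apparent dip) = tan 61° · sin 25° = 0.7624
apparent dip = arctan 0.7624 = 37.32°

37.3°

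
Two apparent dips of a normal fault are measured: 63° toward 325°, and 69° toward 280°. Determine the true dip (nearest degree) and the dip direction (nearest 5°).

Each apparent-dip line lies in the plane. As unit vectors (x east, y north, z up), v₁ plunges 63°→325° and v₂ plunges 69°→280°.
The plane normal is n = v₁ × v₂ ∝ (-0.292, 0.071, 0.115).
True dip = arccos(n_z / |n|) = arccos(0.3577) = 69.0°.
The horizontal component of n points toward azimuth atan2(n_x, n_y) = 284°, the dip direction.

true dip 69°, dip direction 285°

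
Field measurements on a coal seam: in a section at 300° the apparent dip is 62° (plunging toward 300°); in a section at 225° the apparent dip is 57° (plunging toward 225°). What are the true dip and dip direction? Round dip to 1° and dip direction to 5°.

Each apparent-dip line lies in the plane. As unit vectors (x east, y north, z up), v₁ plunges 62°→300° and v₂ plunges 57°→225°.
n = v₁ × v₂ = (-0.537, -0.001, 0.247) (taken with n_z > 0).
Dip δ = arctan(|n_h|/n_z) = arctan(0.537/0.247) = 65.3°.
Dip direction = atan2(-0.537, -0.001) = 270° (azimuth of n's horizontal projection).

true dip 65°, dip direction 270°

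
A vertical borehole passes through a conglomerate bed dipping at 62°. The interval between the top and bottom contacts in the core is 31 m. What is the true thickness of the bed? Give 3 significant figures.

True thickness t = h · cos(dip) = 31 × cos 62°
t = 31 × 0.4695 = 14.554 m

14.6 m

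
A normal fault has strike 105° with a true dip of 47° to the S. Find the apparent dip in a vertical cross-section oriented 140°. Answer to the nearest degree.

Angle between strike (105°) and section (140°): β = 35°.
tan(apparent dip) = tan 47° · sin 35° = 0.6151
α = arctan(0.6151) = 31.60°

32°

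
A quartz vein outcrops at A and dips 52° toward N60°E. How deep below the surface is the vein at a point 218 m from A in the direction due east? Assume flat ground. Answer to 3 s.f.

The hole lies 30° from the dip direction, so the down-dip offset is 218 × cos 30° = 188.79 m.
Depth = down-dip offset × tan(dip) = 188.79 × tan 52° = 188.79 × 1.2799
Depth = 241.64 m

242 m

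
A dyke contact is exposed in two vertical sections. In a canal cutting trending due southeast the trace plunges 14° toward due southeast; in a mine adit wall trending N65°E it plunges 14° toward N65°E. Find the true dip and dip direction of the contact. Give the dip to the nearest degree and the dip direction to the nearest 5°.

The two traces are lines in the plane: v₁ = (sin 135°·cos 14°, cos 135°·cos 14°, −sin 14°), v₂ = (sin 65°·cos 14°, cos 65°·cos 14°, −sin 14°).
The plane normal is n = v₁ × v₂ ∝ (0.265, -0.047, 0.885).
tan δ = √(n_x²+n_y²)/n_z = 0.269/0.885, so δ = 16.9°.
Dip direction = azimuth of (n_x, n_y) = atan2(0.265, -0.047) = 100°.

true dip 17°, dip direction 100°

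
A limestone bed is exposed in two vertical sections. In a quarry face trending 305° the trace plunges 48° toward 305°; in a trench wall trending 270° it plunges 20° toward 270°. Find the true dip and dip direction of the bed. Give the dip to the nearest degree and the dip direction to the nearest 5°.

The two traces are lines in the plane: v₁ = (sin 305°·cos 48°, cos 305°·cos 48°, −sin 48°), v₂ = (sin 270°·cos 20°, cos 270°·cos 20°, −sin 20°).
n = v₁ × v₂ = (-0.131, 0.511, 0.361) (taken with n_z > 0).
True dip = arccos(n_z / |n|) = arccos(0.5644) = 55.6°.
Dip direction = azimuth of (n_x, n_y) = atan2(-0.131, 0.511) = 346°.

true dip 56°, dip direction 345°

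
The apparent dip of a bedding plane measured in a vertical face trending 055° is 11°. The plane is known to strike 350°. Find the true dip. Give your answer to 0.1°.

The section is 65° from the strike.
tan(true dip) = tan 11° / sin 65° = 0.2145
true dip = arctan 0.2145 = 12.11°

12.1°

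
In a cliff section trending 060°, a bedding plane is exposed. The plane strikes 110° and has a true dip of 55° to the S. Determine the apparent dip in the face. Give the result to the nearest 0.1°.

47.6°

The section lies 50° from the strike.
tan(apparent dip) = tan 55° · sin 50° = 1.0940
apparent dip = arctan 1.0940 = 47.57°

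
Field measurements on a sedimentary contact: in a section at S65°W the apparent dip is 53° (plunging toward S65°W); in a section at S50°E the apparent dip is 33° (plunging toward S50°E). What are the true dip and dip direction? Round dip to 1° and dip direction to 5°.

Represent each trace as a vector plunging at its apparent dip toward its trend (east-north-up frame): v₁ = (-0.545, -0.254, -0.799), v₂ = (0.642, -0.539, -0.545).
n = v₁ × v₂ = (-0.292, -0.810, 0.457) (taken with n_z > 0).
True dip = arccos(n_z / |n|) = arccos(0.4691) = 62.0°.
Dip direction = atan2(-0.292, -0.810) = 200° (azimuth of n's horizontal projection).

true dip 62°, dip direction 200°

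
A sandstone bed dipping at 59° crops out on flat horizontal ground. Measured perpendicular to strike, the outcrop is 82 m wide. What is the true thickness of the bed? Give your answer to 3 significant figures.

True thickness t = w · sin(dip) = 82 × sin 59°
t = 82 × 0.8572 = 70.288 m

70.3 m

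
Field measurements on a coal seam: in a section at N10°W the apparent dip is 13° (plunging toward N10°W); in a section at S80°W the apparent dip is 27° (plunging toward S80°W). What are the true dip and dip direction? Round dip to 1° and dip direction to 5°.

true dip 29°, dip direction 285°

The two traces are lines in the plane: v₁ = (sin 350°·cos 13°, cos 350°·cos 13°, −sin 13°), v₂ = (sin 260°·cos 27°, cos 260°·cos 27°, −sin 27°).
n = v₁ × v₂ = (-0.470, 0.121, 0.868) (taken with n_z > 0).
tan δ = √(n_x²+n_y²)/n_z = 0.486/0.868, so δ = 29.2°.
The horizontal component of n points toward azimuth atan2(n_x, n_y) = 284°, the dip direction.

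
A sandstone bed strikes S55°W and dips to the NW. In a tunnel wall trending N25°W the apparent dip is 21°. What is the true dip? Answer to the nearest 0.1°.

β = acute angle between strike S55°W and section N25°W = 80°.
tan δ = tan α / sin β = tan 21° / sin 80° = 0.3839 / 0.9848 = 0.3898
true dip = arctan 0.3898 = 21.30°

21.3°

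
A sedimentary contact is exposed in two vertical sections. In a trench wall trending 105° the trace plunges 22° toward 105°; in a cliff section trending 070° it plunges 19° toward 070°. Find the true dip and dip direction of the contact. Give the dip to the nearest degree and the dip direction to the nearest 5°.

true dip 22°, dip direction 100°

Represent each trace as a vector plunging at its apparent dip toward its trend (east-north-up frame): v₁ = (0.896, -0.240, -0.375), v₂ = (0.888, 0.323, -0.326).
Cross product v₁ × v₂ gives the pole to the plane: n ∝ (0.199, -0.041, 0.503).
True dip = arccos(n_z / |n|) = arccos(0.9270) = 22.0°.
Dip direction = atan2(0.199, -0.041) = 102° (azimuth of n's horizontal projection).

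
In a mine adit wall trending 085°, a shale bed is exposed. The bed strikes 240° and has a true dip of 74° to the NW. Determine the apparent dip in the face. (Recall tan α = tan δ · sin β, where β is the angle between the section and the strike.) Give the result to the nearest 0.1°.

55.8°

The section lies 25° from the strike.
tan(apparent dip) = tan 74° · sin 25° = 1.4738
α = arctan(1.4738) = 55.84°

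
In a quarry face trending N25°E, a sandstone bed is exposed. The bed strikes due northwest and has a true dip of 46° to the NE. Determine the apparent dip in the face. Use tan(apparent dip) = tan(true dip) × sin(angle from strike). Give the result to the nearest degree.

44°

Angle between strike (due northwest) and section (N25°E): β = 70°.
tan α = tan 46° × sin 70° = 1.0355 × 0.9397 = 0.9731
apparent dip = arctan 0.9731 = 44.22°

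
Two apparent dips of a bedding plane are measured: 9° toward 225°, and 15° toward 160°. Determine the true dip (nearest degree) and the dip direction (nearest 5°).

Represent each trace as a vector plunging at its apparent dip toward its trend (east-north-up frame): v₁ = (-0.698, -0.698, -0.156), v₂ = (0.330, -0.908, -0.259).
The plane normal is n = v₁ × v₂ ∝ (0.039, -0.232, 0.865).
Dip δ = arctan(|n_h|/n_z) = arctan(0.236/0.865) = 15.2°.
Dip direction = atan2(0.039, -0.232) = 171° (azimuth of n's horizontal projection).

true dip 15°, dip direction 170°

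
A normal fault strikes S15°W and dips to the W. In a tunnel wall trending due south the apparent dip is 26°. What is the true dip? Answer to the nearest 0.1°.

62.0°

β = acute angle between strike S15°W and section due south = 15°.
tan δ = tan α / sin β = tan 26° / sin 15° = 0.4877 / 0.2588 = 1.8845
δ = arctan(1.8845) = 62.05°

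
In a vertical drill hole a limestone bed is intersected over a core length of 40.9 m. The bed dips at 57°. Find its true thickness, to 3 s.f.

True thickness t = h · cos(dip) = 40.9 × cos 57°
t = 40.9 × 0.5446 = 22.276 m

22.3 m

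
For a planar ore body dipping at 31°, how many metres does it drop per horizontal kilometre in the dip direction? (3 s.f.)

601 m

drop per km = 1000 × tan 31° = 1000 × 0.6009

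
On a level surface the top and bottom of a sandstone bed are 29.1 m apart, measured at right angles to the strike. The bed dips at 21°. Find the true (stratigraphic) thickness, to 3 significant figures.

True thickness t = w · sin(dip) = 29.1 × sin 21°
t = 29.1 × 0.3584 = 10.429 m

10.4 m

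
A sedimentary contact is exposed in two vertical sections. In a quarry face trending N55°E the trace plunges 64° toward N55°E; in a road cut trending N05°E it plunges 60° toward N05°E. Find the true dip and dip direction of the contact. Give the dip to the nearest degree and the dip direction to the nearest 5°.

Represent each trace as a vector plunging at its apparent dip toward its trend (east-north-up frame): v₁ = (0.359, 0.251, -0.899), v₂ = (0.044, 0.498, -0.866).
n = v₁ × v₂ = (0.230, 0.272, 0.168) (taken with n_z > 0).
Dip δ = arctan(|n_h|/n_z) = arctan(0.356/0.168) = 64.8°.
Dip direction = azimuth of (n_x, n_y) = atan2(0.230, 0.272) = 40°.

true dip 65°, dip direction 040°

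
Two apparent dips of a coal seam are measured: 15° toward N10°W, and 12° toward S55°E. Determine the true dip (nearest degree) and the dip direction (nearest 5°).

The two traces are lines in the plane: v₁ = (sin 350°·cos 15°, cos 350°·cos 15°, −sin 15°), v₂ = (sin 125°·cos 12°, cos 125°·cos 12°, −sin 12°).
Cross product v₁ × v₂ gives the pole to the plane: n ∝ (0.343, 0.242, 0.668).
tan δ = √(n_x²+n_y²)/n_z = 0.420/0.668, so δ = 32.2°.
Dip direction = atan2(0.343, 0.242) = 55° (azimuth of n's horizontal projection).

true dip 32°, dip direction 055°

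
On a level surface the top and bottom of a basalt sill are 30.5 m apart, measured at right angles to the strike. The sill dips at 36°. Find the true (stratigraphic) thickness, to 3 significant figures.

17.9 m

True thickness t = w · sin(dip) = 30.5 × sin 36°
t = 30.5 × 0.5878 = 17.927 m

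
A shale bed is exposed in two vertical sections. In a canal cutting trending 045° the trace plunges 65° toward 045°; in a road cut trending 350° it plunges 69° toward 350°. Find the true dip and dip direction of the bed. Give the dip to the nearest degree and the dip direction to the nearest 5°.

true dip 70°, dip direction 005°

Represent each trace as a vector plunging at its apparent dip toward its trend (east-north-up frame): v₁ = (0.299, 0.299, -0.906), v₂ = (-0.062, 0.353, -0.934).
n = v₁ × v₂ = (0.041, 0.335, 0.124) (taken with n_z > 0).
tan δ = √(n_x²+n_y²)/n_z = 0.338/0.124, so δ = 69.8°.
Dip direction = azimuth of (n_x, n_y) = atan2(0.041, 0.335) = 7°.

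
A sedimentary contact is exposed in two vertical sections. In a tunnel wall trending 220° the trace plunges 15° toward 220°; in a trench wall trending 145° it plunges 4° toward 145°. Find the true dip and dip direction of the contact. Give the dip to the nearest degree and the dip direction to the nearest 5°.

true dip 15°, dip direction 220°

Represent each trace as a vector plunging at its apparent dip toward its trend (east-north-up frame): v₁ = (-0.621, -0.740, -0.259), v₂ = (0.572, -0.817, -0.070).
The plane normal is n = v₁ × v₂ ∝ (-0.160, -0.191, 0.931).
Dip δ = arctan(|n_h|/n_z) = arctan(0.249/0.931) = 15.0°.
Dip direction = atan2(-0.160, -0.191) = 220° (azimuth of n's horizontal projection).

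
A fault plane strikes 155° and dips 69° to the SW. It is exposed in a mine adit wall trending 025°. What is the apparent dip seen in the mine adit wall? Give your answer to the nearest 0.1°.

Angle between strike (155°) and section (025°): β = 50°.
tan(apparent dip) = tan 69° · sin 50° = 1.9956
apparent dip = arctan 1.9956 = 63.38°

63.4°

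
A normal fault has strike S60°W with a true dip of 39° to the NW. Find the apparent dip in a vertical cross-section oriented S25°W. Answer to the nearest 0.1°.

24.9°

The strike is S60°W and the section trends S25°W; the acute angle between them is β = 35°.
tan α = tan 39° × sin 35° = 0.8098 × 0.5736 = 0.4645
apparent dip = arctan 0.4645 = 24.91°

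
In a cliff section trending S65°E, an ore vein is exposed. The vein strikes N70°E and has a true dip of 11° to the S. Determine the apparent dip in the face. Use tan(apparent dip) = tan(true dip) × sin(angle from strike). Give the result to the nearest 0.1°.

The section lies 45° from the strike.
tan(apparent dip) = tan 11° · sin 45° = 0.1374
α = arctan(0.1374) = 7.83°

7.8°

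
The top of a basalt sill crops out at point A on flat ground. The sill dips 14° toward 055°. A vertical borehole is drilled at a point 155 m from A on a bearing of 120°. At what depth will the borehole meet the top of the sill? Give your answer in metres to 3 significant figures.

The hole lies 65° from the dip direction, so the down-dip offset is 155 × cos 65° = 65.51 m.
Depth = down-dip offset × tan(dip) = 65.51 × tan 14° = 65.51 × 0.2493
Depth = 16.33 m

16.3 m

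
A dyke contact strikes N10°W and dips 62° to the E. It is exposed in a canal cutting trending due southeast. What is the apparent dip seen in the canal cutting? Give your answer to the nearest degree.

47°

The strike is N10°W and the section trends due southeast; the acute angle between them is β = 35°.
tan(apparent dip) = tan 62° · sin 35° = 1.0787
apparent dip = arctan 1.0787 = 47.17°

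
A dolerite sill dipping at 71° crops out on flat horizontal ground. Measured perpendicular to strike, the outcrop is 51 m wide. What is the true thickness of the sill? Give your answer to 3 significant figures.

48.2 m

True thickness t = w · sin(dip) = 51 × sin 71°
t = 51 × 0.9455 = 48.221 m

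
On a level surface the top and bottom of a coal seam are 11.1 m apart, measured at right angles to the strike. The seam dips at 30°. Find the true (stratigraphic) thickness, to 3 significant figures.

5.55 m

True thickness t = w · sin(dip) = 11.1 × sin 30°
t = 11.1 × 0.5000 = 5.550 m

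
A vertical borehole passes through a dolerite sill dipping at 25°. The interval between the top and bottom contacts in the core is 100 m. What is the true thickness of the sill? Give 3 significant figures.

True thickness t = h · cos(dip) = 100 × cos 25°
t = 100 × 0.9063 = 90.631 m

90.6 m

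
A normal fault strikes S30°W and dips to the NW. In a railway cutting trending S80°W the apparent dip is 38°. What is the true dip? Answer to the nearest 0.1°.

β = acute angle between strike S30°W and section S80°W = 50°.
tan(true dip) = tan 38° / sin 50° = 1.0199
δ = arctan(1.0199) = 45.56°

45.6°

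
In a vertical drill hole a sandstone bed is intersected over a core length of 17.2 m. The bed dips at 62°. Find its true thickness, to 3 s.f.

True thickness t = h · cos(dip) = 17.2 × cos 62°
t = 17.2 × 0.4695 = 8.075 m

8.07 m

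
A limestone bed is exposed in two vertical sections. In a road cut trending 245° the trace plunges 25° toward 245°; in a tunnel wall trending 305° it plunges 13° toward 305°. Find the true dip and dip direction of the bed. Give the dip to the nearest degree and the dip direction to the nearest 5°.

The two traces are lines in the plane: v₁ = (sin 245°·cos 25°, cos 245°·cos 25°, −sin 25°), v₂ = (sin 305°·cos 13°, cos 305°·cos 13°, −sin 13°).
Cross product v₁ × v₂ gives the pole to the plane: n ∝ (-0.322, -0.153, 0.765).
True dip = arccos(n_z / |n|) = arccos(0.9063) = 25.0°.
Dip direction = atan2(-0.322, -0.153) = 245° (azimuth of n's horizontal projection).

true dip 25°, dip direction 245°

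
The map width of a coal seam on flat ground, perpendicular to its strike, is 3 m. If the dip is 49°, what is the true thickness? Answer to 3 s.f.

True thickness t = w · sin(dip) = 3 × sin 49°
t = 3 × 0.7547 = 2.264 m

2.26 m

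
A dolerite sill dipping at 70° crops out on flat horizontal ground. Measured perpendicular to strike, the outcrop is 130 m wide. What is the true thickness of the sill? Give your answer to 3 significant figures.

True thickness t = w · sin(dip) = 130 × sin 70°
t = 130 × 0.9397 = 122.160 m

122 m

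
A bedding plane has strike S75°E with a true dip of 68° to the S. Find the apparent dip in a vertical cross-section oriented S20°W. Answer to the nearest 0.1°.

67.9°

The section lies 85° from the strike.
tan α = tan 68° × sin 85° = 2.4751 × 0.9962 = 2.4657
apparent dip = arctan 2.4657 = 67.92°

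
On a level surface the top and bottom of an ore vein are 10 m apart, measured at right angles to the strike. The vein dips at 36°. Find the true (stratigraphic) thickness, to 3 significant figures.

5.88 m

True thickness t = w · sin(dip) = 10 × sin 36°
t = 10 × 0.5878 = 5.878 m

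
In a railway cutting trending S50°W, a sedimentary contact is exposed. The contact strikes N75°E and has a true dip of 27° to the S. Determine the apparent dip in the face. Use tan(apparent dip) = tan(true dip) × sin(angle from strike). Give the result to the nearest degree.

The section lies 25° from the strike.
tan(apparent dip) = tan 27° · sin 25° = 0.2153
α = arctan(0.2153) = 12.15°

12°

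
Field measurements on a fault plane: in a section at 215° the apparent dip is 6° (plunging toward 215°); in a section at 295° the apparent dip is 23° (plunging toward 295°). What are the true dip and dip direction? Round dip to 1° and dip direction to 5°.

Each apparent-dip line lies in the plane. As unit vectors (x east, y north, z up), v₁ plunges 6°→215° and v₂ plunges 23°→295°.
n = v₁ × v₂ = (-0.359, 0.136, 0.902) (taken with n_z > 0).
Dip δ = arctan(|n_h|/n_z) = arctan(0.384/0.902) = 23.1°.
The horizontal component of n points toward azimuth atan2(n_x, n_y) = 291°, the dip direction.

true dip 23°, dip direction 290°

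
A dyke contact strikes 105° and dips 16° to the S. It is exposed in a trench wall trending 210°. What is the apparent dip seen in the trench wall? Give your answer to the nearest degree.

15°

The section lies 75° from the strike.
tan(apparent dip) = tan 16° · sin 75° = 0.2770
apparent dip = arctan 0.2770 = 15.48°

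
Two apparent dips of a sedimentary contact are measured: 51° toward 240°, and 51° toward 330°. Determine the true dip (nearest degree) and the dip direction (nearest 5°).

true dip 60°, dip direction 285°

Represent each trace as a vector plunging at its apparent dip toward its trend (east-north-up frame): v₁ = (-0.545, -0.315, -0.777), v₂ = (-0.315, 0.545, -0.777).
The plane normal is n = v₁ × v₂ ∝ (-0.668, 0.179, 0.396).
True dip = arccos(n_z / |n|) = arccos(0.4969) = 60.2°.
Dip direction = atan2(-0.668, 0.179) = 285° (azimuth of n's horizontal projection).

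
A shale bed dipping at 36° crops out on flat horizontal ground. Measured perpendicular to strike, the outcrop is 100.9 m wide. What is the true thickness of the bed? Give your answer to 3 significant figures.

True thickness t = w · sin(dip) = 100.9 × sin 36°
t = 100.9 × 0.5878 = 59.308 m

59.3 m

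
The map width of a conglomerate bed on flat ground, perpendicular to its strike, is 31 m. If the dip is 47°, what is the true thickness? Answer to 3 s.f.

22.7 m

True thickness t = w · sin(dip) = 31 × sin 47°
t = 31 × 0.7314 = 22.672 m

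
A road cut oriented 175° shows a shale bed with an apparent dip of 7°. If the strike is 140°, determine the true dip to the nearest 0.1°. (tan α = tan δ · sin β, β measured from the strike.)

12.1°

The section is 35° from the strike.
tan(true dip) = tan 7° / sin 35° = 0.2141
δ = arctan(0.2141) = 12.08°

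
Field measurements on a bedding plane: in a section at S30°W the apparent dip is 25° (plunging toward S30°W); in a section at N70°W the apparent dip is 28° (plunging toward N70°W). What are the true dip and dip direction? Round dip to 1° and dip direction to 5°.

true dip 33°, dip direction 255°

Represent each trace as a vector plunging at its apparent dip toward its trend (east-north-up frame): v₁ = (-0.453, -0.785, -0.423), v₂ = (-0.830, 0.302, -0.469).
n = v₁ × v₂ = (-0.496, -0.138, 0.788) (taken with n_z > 0).
True dip = arccos(n_z / |n|) = arccos(0.8371) = 33.2°.
Dip direction = atan2(-0.496, -0.138) = 254° (azimuth of n's horizontal projection).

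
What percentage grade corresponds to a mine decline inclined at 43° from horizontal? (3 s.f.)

93.3%

grade % = 100 × tan 43° = 100 × 0.9325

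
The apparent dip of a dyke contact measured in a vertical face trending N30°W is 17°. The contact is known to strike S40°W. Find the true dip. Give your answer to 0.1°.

β = acute angle between strike S40°W and section N30°W = 70°.
tan δ = tan α / sin β = tan 17° / sin 70° = 0.3057 / 0.9397 = 0.3254
true dip = arctan 0.3254 = 18.02°

18.0°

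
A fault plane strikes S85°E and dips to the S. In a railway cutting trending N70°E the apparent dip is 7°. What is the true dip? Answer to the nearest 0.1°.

16.2°

The section is 25° from the strike.
tan(true dip) = tan 7° / sin 25° = 0.2905
true dip = arctan 0.2905 = 16.20°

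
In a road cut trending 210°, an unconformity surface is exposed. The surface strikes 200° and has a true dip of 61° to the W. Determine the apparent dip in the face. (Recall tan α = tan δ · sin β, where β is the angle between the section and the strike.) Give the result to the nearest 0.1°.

The section lies 10° from the strike.
tan α = tan 61° × sin 10° = 1.8040 × 0.1736 = 0.3133
α = arctan(0.3133) = 17.39°

17.4°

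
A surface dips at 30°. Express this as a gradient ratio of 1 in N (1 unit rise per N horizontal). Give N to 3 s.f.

1 : N means tan θ = 1/N, so N = 1/tan 30° = 1/0.5774

1 in 1.73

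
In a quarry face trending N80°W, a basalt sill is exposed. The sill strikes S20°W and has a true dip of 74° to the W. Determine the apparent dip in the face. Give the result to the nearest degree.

74°

Angle between strike (S20°W) and section (N80°W): β = 80°.
tan α = tan 74° × sin 80° = 3.4874 × 0.9848 = 3.4344
apparent dip = arctan 3.4344 = 73.77°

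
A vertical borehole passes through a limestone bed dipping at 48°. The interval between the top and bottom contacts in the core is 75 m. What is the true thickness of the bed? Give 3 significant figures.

True thickness t = h · cos(dip) = 75 × cos 48°
t = 75 × 0.6691 = 50.185 m

50.2 m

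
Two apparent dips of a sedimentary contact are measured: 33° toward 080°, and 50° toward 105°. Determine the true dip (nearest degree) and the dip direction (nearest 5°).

true dip 57°, dip direction 145°

Each apparent-dip line lies in the plane. As unit vectors (x east, y north, z up), v₁ plunges 33°→080° and v₂ plunges 50°→105°.
Cross product v₁ × v₂ gives the pole to the plane: n ∝ (0.202, -0.295, 0.228).
Dip δ = arctan(|n_h|/n_z) = arctan(0.357/0.228) = 57.5°.
Dip direction = atan2(0.202, -0.295) = 146° (azimuth of n's horizontal projection).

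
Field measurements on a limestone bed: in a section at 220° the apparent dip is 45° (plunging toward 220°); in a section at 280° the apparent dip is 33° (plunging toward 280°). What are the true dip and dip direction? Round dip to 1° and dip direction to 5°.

true dip 45°, dip direction 230°

The two traces are lines in the plane: v₁ = (sin 220°·cos 45°, cos 220°·cos 45°, −sin 45°), v₂ = (sin 280°·cos 33°, cos 280°·cos 33°, −sin 33°).
Cross product v₁ × v₂ gives the pole to the plane: n ∝ (-0.398, -0.336, 0.514).
tan δ = √(n_x²+n_y²)/n_z = 0.521/0.514, so δ = 45.4°.
Dip direction = atan2(-0.398, -0.336) = 230° (azimuth of n's horizontal projection).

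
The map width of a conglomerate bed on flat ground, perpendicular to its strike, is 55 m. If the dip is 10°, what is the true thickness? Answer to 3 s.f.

True thickness t = w · sin(dip) = 55 × sin 10°
t = 55 × 0.1736 = 9.551 m

9.55 m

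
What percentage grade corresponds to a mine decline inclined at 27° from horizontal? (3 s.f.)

grade % = 100 × tan 27° = 100 × 0.5095

51.0%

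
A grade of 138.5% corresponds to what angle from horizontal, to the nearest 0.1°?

54.2°

tan θ = 138.5/100 = 1.3850
θ = arctan(1.3850) = 54.17°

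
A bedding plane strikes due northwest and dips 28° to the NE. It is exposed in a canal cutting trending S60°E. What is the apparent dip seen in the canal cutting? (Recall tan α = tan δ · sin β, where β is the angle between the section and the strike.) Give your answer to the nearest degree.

Angle between strike (due northwest) and section (S60°E): β = 15°.
tan(apparent dip) = tan 28° · sin 15° = 0.1376
α = arctan(0.1376) = 7.84°

8°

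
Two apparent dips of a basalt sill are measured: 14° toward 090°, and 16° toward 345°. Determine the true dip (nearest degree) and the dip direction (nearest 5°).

true dip 24°, dip direction 035°

Each apparent-dip line lies in the plane. As unit vectors (x east, y north, z up), v₁ plunges 14°→090° and v₂ plunges 16°→345°.
n = v₁ × v₂ = (0.225, 0.328, 0.901) (taken with n_z > 0).
tan δ = √(n_x²+n_y²)/n_z = 0.397/0.901, so δ = 23.8°.
The horizontal component of n points toward azimuth atan2(n_x, n_y) = 34°, the dip direction.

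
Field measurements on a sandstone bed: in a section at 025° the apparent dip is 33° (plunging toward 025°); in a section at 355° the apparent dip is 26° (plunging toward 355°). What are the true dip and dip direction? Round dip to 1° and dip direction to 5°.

Represent each trace as a vector plunging at its apparent dip toward its trend (east-north-up frame): v₁ = (0.354, 0.760, -0.545), v₂ = (-0.078, 0.895, -0.438).
n = v₁ × v₂ = (0.154, 0.198, 0.377) (taken with n_z > 0).
tan δ = √(n_x²+n_y²)/n_z = 0.251/0.377, so δ = 33.7°.
The horizontal component of n points toward azimuth atan2(n_x, n_y) = 38°, the dip direction.

true dip 34°, dip direction 040°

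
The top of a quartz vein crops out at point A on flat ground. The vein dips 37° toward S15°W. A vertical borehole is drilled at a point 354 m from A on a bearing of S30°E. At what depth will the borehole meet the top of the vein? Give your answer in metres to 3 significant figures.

The hole lies 45° from the dip direction, so the down-dip offset is 354 × cos 45° = 250.32 m.
Depth = down-dip offset × tan(dip) = 250.32 × tan 37° = 250.32 × 0.7536
Depth = 188.63 m

189 m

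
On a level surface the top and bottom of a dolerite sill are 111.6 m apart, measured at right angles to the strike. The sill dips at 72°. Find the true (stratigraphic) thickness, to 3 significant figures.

106 m

True thickness t = w · sin(dip) = 111.6 × sin 72°
t = 111.6 × 0.9511 = 106.138 m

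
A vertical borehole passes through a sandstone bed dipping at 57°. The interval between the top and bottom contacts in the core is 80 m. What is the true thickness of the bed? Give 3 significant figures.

True thickness t = h · cos(dip) = 80 × cos 57°
t = 80 × 0.5446 = 43.571 m

43.6 m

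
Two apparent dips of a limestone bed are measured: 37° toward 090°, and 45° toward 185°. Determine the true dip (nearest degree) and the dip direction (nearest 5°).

Each apparent-dip line lies in the plane. As unit vectors (x east, y north, z up), v₁ plunges 37°→090° and v₂ plunges 45°→185°.
Cross product v₁ × v₂ gives the pole to the plane: n ∝ (0.424, -0.602, 0.563).
Dip δ = arctan(|n_h|/n_z) = arctan(0.736/0.563) = 52.6°.
The horizontal component of n points toward azimuth atan2(n_x, n_y) = 145°, the dip direction.

true dip 53°, dip direction 145°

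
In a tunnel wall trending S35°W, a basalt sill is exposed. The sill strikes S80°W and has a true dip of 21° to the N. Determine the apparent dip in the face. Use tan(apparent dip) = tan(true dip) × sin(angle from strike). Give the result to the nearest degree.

15°

The strike is S80°W and the section trends S35°W; the acute angle between them is β = 45°.
tan(apparent dip) = tan 21° · sin 45° = 0.2714
apparent dip = arctan 0.2714 = 15.19°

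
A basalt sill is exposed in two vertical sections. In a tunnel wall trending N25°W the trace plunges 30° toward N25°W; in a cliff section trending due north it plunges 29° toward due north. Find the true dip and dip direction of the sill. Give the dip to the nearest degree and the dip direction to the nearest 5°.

true dip 30°, dip direction 340°

Represent each trace as a vector plunging at its apparent dip toward its trend (east-north-up frame): v₁ = (-0.366, 0.785, -0.500), v₂ = (0.000, 0.875, -0.485).
The plane normal is n = v₁ × v₂ ∝ (-0.057, 0.177, 0.320).
True dip = arccos(n_z / |n|) = arccos(0.8643) = 30.2°.
Dip direction = atan2(-0.057, 0.177) = 342° (azimuth of n's horizontal projection).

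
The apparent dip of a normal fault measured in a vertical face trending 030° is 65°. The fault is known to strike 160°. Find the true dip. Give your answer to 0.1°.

70.3°

The section is 50° from the strike.
tan δ = tan α / sin β = tan 65° / sin 50° = 2.1445 / 0.7660 = 2.7995
δ = arctan(2.7995) = 70.34°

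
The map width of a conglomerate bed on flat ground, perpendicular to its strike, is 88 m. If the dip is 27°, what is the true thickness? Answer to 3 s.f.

True thickness t = w · sin(dip) = 88 × sin 27°
t = 88 × 0.4540 = 39.951 m

40.0 m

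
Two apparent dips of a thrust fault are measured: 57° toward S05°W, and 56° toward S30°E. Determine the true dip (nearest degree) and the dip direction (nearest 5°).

Each apparent-dip line lies in the plane. As unit vectors (x east, y north, z up), v₁ plunges 57°→S05°W and v₂ plunges 56°→S30°E.
Cross product v₁ × v₂ gives the pole to the plane: n ∝ (0.044, -0.274, 0.175).
tan δ = √(n_x²+n_y²)/n_z = 0.277/0.175, so δ = 57.8°.
The horizontal component of n points toward azimuth atan2(n_x, n_y) = 171°, the dip direction.

true dip 58°, dip direction 170°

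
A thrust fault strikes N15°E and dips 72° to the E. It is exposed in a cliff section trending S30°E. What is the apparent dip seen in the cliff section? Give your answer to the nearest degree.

The strike is N15°E and the section trends S30°E; the acute angle between them is β = 45°.
tan(apparent dip) = tan 72° · sin 45° = 2.1763
α = arctan(2.1763) = 65.32°

65°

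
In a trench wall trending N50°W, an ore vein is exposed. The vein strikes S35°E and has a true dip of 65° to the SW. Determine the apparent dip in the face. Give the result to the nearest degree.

29°

Angle between strike (S35°E) and section (N50°W): β = 15°.
tan(apparent dip) = tan 65° · sin 15° = 0.5550
α = arctan(0.5550) = 29.03°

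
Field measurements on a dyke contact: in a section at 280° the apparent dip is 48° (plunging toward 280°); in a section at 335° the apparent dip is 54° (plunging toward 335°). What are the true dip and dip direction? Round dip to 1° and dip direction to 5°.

Each apparent-dip line lies in the plane. As unit vectors (x east, y north, z up), v₁ plunges 48°→280° and v₂ plunges 54°→335°.
The plane normal is n = v₁ × v₂ ∝ (-0.302, 0.349, 0.322).
Dip δ = arctan(|n_h|/n_z) = arctan(0.461/0.322) = 55.1°.
The horizontal component of n points toward azimuth atan2(n_x, n_y) = 319°, the dip direction.

true dip 55°, dip direction 320°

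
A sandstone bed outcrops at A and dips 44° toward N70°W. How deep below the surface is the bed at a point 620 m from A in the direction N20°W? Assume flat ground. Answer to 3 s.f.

The hole lies 50° from the dip direction, so the down-dip offset is 620 × cos 50° = 398.53 m.
Depth = down-dip offset × tan(dip) = 398.53 × tan 44° = 398.53 × 0.9657
Depth = 384.85 m

385 m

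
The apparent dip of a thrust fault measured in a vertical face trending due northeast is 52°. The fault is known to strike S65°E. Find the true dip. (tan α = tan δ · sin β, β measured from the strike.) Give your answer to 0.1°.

53.7°

The section is 70° from the strike.
tan(true dip) = tan 52° / sin 70° = 1.3621
δ = arctan(1.3621) = 53.72°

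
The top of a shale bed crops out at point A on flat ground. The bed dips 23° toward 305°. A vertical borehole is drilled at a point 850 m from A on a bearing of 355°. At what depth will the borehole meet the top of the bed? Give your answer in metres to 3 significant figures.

232 m

The hole lies 50° from the dip direction, so the down-dip offset is 850 × cos 50° = 546.37 m.
Depth = down-dip offset × tan(dip) = 546.37 × tan 23° = 546.37 × 0.4245
Depth = 231.92 m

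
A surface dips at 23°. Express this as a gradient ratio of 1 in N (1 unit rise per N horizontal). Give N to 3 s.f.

1 in 2.36

1 : N means tan θ = 1/N, so N = 1/tan 23° = 1/0.4245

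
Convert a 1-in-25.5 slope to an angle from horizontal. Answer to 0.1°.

2.2°

tan θ = 1/25.5 = 0.0392
θ = arctan(0.0392) = 2.25°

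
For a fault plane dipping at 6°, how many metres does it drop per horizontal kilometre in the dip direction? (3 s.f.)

drop per km = 1000 × tan 6° = 1000 × 0.1051

105 m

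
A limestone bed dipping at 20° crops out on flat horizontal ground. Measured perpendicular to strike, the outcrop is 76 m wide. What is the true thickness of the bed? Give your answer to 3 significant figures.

True thickness t = w · sin(dip) = 76 × sin 20°
t = 76 × 0.3420 = 25.994 m

26.0 m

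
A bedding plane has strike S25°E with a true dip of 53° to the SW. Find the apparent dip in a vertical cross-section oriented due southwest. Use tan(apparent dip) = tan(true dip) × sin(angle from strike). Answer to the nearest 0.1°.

51.3°

Angle between strike (S25°E) and section (due southwest): β = 70°.
tan α = tan 53° × sin 70° = 1.3270 × 0.9397 = 1.2470
α = arctan(1.2470) = 51.27°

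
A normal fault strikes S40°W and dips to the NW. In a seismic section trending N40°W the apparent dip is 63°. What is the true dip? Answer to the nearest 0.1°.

The section is 80° from the strike.
tan(true dip) = tan 63° / sin 80° = 1.9929
true dip = arctan 1.9929 = 63.35°

63.4°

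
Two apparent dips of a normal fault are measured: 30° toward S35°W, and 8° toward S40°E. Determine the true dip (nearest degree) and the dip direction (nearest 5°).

true dip 30°, dip direction 215°

Represent each trace as a vector plunging at its apparent dip toward its trend (east-north-up frame): v₁ = (-0.497, -0.709, -0.500), v₂ = (0.637, -0.759, -0.139).
n = v₁ × v₂ = (-0.281, -0.387, 0.828) (taken with n_z > 0).
tan δ = √(n_x²+n_y²)/n_z = 0.478/0.828, so δ = 30.0°.
Dip direction = azimuth of (n_x, n_y) = atan2(-0.281, -0.387) = 216°.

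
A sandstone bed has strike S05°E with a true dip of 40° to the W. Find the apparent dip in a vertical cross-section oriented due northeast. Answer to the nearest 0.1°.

32.7°

The section lies 50° from the strike.
tan(apparent dip) = tan 40° · sin 50° = 0.6428
apparent dip = arctan 0.6428 = 32.73°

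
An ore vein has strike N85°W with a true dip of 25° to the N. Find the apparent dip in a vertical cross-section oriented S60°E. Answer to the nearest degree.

The strike is N85°W and the section trends S60°E; the acute angle between them is β = 25°.
tan α = tan 25° × sin 25° = 0.4663 × 0.4226 = 0.1971
apparent dip = arctan 0.1971 = 11.15°

11°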